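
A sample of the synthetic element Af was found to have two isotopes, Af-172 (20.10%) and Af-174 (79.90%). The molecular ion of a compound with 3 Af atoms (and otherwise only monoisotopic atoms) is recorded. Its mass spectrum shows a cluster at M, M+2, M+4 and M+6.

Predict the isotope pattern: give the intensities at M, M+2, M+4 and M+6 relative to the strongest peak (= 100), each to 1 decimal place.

1.6 : 19.0 : 75.5 : 100.0

Each Af atom is independently Af-172 (p = 0.2010) or Af-174 (q = 0.7990); the cluster is the binomial expansion (p + q)^3.
P(M) = 0.2010^3 = 0.008121
P(M+2) = 3 × 0.2010^2 × 0.7990^1 = 0.096841
P(M+4) = 3 × 0.2010^1 × 0.7990^2 = 0.384956
P(M+6) = 0.7990^3 = 0.510082
The M+6 peak is largest (0.510082); scaling to 100 gives 1.6 : 19.0 : 75.5 : 100.0.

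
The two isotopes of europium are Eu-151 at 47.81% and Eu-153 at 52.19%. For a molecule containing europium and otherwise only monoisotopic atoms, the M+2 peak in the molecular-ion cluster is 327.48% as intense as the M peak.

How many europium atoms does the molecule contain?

3

With n Eu atoms, P(M+2)/P(M) = C(n,1)·p^(n−1)q / p^n = n·q/p = n · 0.5219/0.4781.
n = 3.2748 × 0.4781/0.5219 = 3.00 ≈ 3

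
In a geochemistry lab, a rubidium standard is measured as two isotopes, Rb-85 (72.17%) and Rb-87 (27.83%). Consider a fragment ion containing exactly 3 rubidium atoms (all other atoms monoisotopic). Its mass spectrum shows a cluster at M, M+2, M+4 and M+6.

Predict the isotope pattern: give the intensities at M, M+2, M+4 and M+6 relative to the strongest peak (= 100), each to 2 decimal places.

86.44 : 100.00 : 38.56 : 4.96

Expanding (0.7217 + 0.2783)^3:
P(M) = 0.7217^3 = 0.375898
P(M+2) = 3 × 0.7217^2 × 0.2783^1 = 0.434858
P(M+4) = 3 × 0.7217^1 × 0.2783^2 = 0.167689
P(M+6) = 0.2783^3 = 0.021555
The M+2 peak is largest (0.434858); scaling to 100 gives 86.44 : 100.00 : 38.56 : 4.96.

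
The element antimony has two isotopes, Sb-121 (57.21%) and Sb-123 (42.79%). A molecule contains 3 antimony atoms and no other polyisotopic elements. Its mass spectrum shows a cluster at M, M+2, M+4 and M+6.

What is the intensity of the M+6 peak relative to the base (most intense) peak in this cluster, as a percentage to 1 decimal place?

18.6%

Binomial terms of (0.5721 + 0.4279)^3: M 0.1872, M+2 0.4202, M+4 0.3143, M+6 0.0783 → M+2 is the base peak.
P(M+2) = C(3,1) × 0.5721^2 × 0.4279^1 = 3 × 0.32729841 × 0.4279 = 0.420153 (base)
P(M+6) = C(3,3) × 0.5721^0 × 0.4279^3 = 1 × 1.0000 × 0.07834781 = 0.078348
Relative intensity = 0.078348 / 0.420153 × 100 = 18.6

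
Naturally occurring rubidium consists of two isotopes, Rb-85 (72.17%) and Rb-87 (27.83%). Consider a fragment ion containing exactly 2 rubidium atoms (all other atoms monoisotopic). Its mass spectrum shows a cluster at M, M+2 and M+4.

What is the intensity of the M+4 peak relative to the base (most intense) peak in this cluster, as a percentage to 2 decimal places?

Binomial terms of (0.7217 + 0.2783)^2: M 0.5209, M+2 0.4017, M+4 0.0775 → M is the base peak.
P(M) = C(2,0) × 0.7217^2 × 0.2783^0 = 1 × 0.52085089 × 1.0000 = 0.520851 (base)
P(M+4) = C(2,2) × 0.7217^0 × 0.2783^2 = 1 × 1.0000 × 0.07745089 = 0.077451
Relative intensity = 0.077451 / 0.520851 × 100 = 14.87

14.87%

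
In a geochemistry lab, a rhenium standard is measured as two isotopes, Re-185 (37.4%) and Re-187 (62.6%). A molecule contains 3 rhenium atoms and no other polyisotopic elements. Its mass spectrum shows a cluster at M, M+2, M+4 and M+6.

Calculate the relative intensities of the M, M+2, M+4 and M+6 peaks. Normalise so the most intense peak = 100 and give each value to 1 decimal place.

Each Re atom is independently Re-185 (p = 0.374) or Re-187 (q = 0.626); the cluster is the binomial expansion (p + q)^3.
P(M) = 0.374^3 = 0.052314
P(M+2) = 3 × 0.374^2 × 0.626^1 = 0.262687
P(M+4) = 3 × 0.374^1 × 0.626^2 = 0.439685
P(M+6) = 0.626^3 = 0.245314
The M+4 peak is largest (0.439685); scaling to 100 gives 11.9 : 59.7 : 100.0 : 55.8.

11.9 : 59.7 : 100.0 : 55.8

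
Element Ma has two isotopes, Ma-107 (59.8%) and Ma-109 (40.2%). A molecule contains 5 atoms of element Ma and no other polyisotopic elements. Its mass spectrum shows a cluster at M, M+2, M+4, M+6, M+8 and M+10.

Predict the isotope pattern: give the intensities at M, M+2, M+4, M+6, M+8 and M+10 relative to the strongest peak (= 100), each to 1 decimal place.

The 5 Ma atoms are independent, so intensities follow the terms of (0.598 + 0.402)^5.
P(M) = 0.598^5 = 0.076473
P(M+2) = 5 × 0.598^4 × 0.402^1 = 0.257040
P(M+4) = 10 × 0.598^3 × 0.402^2 = 0.345586
P(M+6) = 10 × 0.598^2 × 0.402^3 = 0.232317
P(M+8) = 5 × 0.598^1 × 0.402^4 = 0.078086
P(M+10) = 0.402^5 = 0.010499
The M+4 peak is largest (0.345586); scaling to 100 gives 22.1 : 74.4 : 100.0 : 67.2 : 22.6 : 3.0.

22.1 : 74.4 : 100.0 : 67.2 : 22.6 : 3.0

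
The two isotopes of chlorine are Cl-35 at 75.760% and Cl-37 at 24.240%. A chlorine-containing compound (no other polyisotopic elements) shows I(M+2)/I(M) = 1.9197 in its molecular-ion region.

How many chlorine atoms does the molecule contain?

6

With n Cl atoms, P(M+2)/P(M) = C(n,1)·p^(n−1)q / p^n = n·q/p = n · 0.24240/0.75760.
n = 1.9197 × 0.75760/0.24240 = 6.00 ≈ 6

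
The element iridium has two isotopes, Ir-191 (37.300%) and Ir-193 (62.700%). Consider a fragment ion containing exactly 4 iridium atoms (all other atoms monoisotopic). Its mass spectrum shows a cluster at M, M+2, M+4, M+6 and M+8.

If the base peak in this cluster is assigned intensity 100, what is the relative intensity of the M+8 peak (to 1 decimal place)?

(0.37300 + 0.62700)^4 gives M 0.0194, M+2 0.1302, M+4 0.3282, M+6 0.3678, M+8 0.1546; the largest is M+6.
P(M+6) = C(4,3) × 0.37300^1 × 0.62700^3 = 4 × 0.3730 × 0.24649188 = 0.367766 (base)
P(M+8) = C(4,4) × 0.37300^0 × 0.62700^4 = 1 × 1.0000 × 0.15455041 = 0.154550
Relative intensity = 0.154550 / 0.367766 × 100 = 42.0

42.0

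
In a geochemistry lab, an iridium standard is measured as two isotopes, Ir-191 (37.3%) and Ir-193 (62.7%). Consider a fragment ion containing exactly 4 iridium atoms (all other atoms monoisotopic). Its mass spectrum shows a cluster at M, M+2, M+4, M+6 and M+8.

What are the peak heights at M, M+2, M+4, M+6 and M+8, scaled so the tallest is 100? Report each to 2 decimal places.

Each Ir atom is independently Ir-191 (p = 0.373) or Ir-193 (q = 0.627); the cluster is the binomial expansion (p + q)^4.
P(M) = 0.373^4 = 0.019357
P(M+2) = 4 × 0.373^3 × 0.627^1 = 0.130153
P(M+4) = 6 × 0.373^2 × 0.627^2 = 0.328174
P(M+6) = 4 × 0.373^1 × 0.627^3 = 0.367766
P(M+8) = 0.627^4 = 0.154550
The M+6 peak is largest (0.367766); scaling to 100 gives 5.26 : 35.39 : 89.23 : 100.00 : 42.02.

5.26 : 35.39 : 89.23 : 100.00 : 42.02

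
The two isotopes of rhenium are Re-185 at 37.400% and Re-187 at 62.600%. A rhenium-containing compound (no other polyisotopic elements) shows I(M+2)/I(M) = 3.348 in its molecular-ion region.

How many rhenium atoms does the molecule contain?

The M+2/M ratio from n Re atoms is n · q/p = n · 0.62600/0.37400.
n = 3.348 × 0.37400/0.62600 = 2.00 ≈ 2

2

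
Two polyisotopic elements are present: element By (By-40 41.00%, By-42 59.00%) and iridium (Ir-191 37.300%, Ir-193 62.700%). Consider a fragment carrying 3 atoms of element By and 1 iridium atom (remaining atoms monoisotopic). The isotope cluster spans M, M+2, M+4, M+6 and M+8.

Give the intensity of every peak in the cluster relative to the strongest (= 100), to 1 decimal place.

Element By pattern (n=3): 0.068921 : 0.297537 : 0.428163 : 0.205379
Iridium pattern (n=1): 0.3730 : 0.6270
Convolve the two distributions (both contribute in 2-u steps):
  M: 0.068921×0.3730 = 0.025708
  M+2: 0.068921×0.6270 + 0.297537×0.3730 = 0.154195
  M+4: 0.297537×0.6270 + 0.428163×0.3730 = 0.346260
  M+6: 0.428163×0.6270 + 0.205379×0.3730 = 0.345065
  M+8: 0.205379×0.6270 = 0.128773
Scale to base peak (0.346260) = 100: 7.4 : 44.5 : 100.0 : 99.7 : 37.2

7.4 : 44.5 : 100.0 : 99.7 : 37.2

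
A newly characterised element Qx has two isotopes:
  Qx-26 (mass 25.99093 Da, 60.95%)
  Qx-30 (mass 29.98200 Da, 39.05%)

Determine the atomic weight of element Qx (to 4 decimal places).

The abundance-weighted mean is 0.6095 × 25.99093 + 0.3905 × 29.98200
= 15.841472 + 11.707971 = 27.549443 Da

27.5494 Da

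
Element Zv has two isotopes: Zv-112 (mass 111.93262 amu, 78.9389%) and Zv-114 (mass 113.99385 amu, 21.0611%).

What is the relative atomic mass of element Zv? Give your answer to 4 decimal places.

Average mass = Σ (abundance × isotope mass) = 0.789389 × 111.93262 + 0.210611 × 113.99385
= 88.358379 + 24.008359 = 112.366738 amu

112.3667 amu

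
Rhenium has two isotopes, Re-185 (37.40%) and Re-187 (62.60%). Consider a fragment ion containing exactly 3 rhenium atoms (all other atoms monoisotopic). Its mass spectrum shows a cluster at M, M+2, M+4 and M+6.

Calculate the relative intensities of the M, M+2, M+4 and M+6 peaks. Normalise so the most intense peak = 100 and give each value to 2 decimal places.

Expanding (0.3740 + 0.6260)^3:
P(M) = 0.3740^3 = 0.052314
P(M+2) = 3 × 0.3740^2 × 0.6260^1 = 0.262687
P(M+4) = 3 × 0.3740^1 × 0.6260^2 = 0.439685
P(M+6) = 0.6260^3 = 0.245314
The M+4 peak is largest (0.439685); scaling to 100 gives 11.90 : 59.74 : 100.00 : 55.79.

11.90 : 59.74 : 100.00 : 55.79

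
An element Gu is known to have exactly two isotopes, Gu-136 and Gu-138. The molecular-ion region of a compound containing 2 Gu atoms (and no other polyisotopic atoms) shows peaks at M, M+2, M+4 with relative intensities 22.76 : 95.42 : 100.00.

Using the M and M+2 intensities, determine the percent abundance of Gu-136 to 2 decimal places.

32.30%

If p is the fraction of Gu that is Gu-136, then I(M+2)/I(M) = [C(2,1)·p^1·(1−p)] / p^2 = 2·(1−p)/p = 95.42/22.76 = 4.1924
(1−p)/p = 4.1924/2 = 2.0962  ⇒  p = 1/(1 + 2.0962) = 0.3230
Gu-136: 32.30%, Gu-138: 67.70%.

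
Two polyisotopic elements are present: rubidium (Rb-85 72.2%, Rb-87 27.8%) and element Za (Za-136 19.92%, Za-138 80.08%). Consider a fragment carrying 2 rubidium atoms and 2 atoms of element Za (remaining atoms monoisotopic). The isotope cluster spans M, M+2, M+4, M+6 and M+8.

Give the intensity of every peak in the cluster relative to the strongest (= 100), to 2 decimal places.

4.44 : 39.16 : 100.00 : 60.61 : 10.65

Rubidium pattern (n=2): 0.521284 : 0.401432 : 0.077284
Element Za pattern (n=2): 0.03968064 : 0.31903872 : 0.64128064
Convolve the two distributions (both contribute in 2-u steps):
  M: 0.521284×0.03968064 = 0.020685
  M+2: 0.521284×0.31903872 + 0.401432×0.03968064 = 0.182239
  M+4: 0.521284×0.64128064 + 0.401432×0.31903872 + 0.077284×0.03968064 = 0.465428
  M+6: 0.401432×0.64128064 + 0.077284×0.31903872 = 0.282087
  M+8: 0.077284×0.64128064 = 0.049561
Scale to base peak (0.465428) = 100: 4.44 : 39.16 : 100.00 : 60.61 : 10.65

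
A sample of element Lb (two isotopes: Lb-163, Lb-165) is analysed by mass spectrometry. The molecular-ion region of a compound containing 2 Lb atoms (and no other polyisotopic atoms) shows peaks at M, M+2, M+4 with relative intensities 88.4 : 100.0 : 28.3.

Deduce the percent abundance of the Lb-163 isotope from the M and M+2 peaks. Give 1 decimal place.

Write p for the Lb-163 fraction. I(M+2)/I(M) = [C(2,1)·p^1·(1−p)] / p^2 = 2·(1−p)/p = 100.0/88.4 = 1.1312
(1−p)/p = 1.1312/2 = 0.5656  ⇒  p = 1/(1 + 0.5656) = 0.6387
Lb-163: 63.9%, Lb-165: 36.1%.

63.9%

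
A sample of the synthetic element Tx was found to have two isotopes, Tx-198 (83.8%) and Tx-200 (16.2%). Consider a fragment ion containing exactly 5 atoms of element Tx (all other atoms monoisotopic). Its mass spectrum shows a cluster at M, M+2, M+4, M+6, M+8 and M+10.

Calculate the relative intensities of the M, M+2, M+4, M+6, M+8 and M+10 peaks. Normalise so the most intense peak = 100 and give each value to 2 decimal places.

100.00 : 96.66 : 37.37 : 7.22 : 0.70 : 0.03

Expanding (0.838 + 0.162)^5:
P(M) = 0.838^5 = 0.413257
P(M+2) = 5 × 0.838^4 × 0.162^1 = 0.399449
P(M+4) = 10 × 0.838^3 × 0.162^2 = 0.154441
P(M+6) = 10 × 0.838^2 × 0.162^3 = 0.029856
P(M+8) = 5 × 0.838^1 × 0.162^4 = 0.002886
P(M+10) = 0.162^5 = 0.000112
The M peak is largest (0.413257); scaling to 100 gives 100.00 : 96.66 : 37.37 : 7.22 : 0.70 : 0.03.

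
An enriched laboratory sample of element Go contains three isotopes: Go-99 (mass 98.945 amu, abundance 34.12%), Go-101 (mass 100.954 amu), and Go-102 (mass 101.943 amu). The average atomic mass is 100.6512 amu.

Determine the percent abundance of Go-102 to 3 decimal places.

38.693%

Let x and y be the fractions of Go-101 and Go-102. Then x + y = 1 − 0.3412 = 0.6588 and 100.954x + 101.943y = 100.6512 − 0.3412×98.945 = 66.891166.
Substituting: 100.954x + 101.943(0.6588 − x) = 66.891166
(100.954 − 101.943)x = -0.2688824  ⇒  x = 0.27187, y = 0.38693
Go-101: 27.187%, Go-102: 38.693%.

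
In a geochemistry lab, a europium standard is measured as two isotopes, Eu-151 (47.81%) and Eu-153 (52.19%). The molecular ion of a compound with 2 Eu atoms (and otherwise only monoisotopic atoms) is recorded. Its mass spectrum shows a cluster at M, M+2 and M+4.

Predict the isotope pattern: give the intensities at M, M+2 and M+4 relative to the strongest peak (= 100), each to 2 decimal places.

Expanding (0.4781 + 0.5219)^2:
P(M) = 0.4781^2 = 0.228580
P(M+2) = 2 × 0.4781^1 × 0.5219^1 = 0.499041
P(M+4) = 0.5219^2 = 0.272380
The M+2 peak is largest (0.499041); scaling to 100 gives 45.80 : 100.00 : 54.58.

45.80 : 100.00 : 54.58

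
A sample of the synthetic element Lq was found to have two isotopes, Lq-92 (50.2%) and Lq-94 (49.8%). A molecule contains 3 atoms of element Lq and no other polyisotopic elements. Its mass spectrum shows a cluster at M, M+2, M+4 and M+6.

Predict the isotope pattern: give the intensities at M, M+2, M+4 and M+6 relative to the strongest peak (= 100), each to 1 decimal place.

Each Lq atom is independently Lq-92 (p = 0.502) or Lq-94 (q = 0.498); the cluster is the binomial expansion (p + q)^3.
P(M) = 0.502^3 = 0.126506
P(M+2) = 3 × 0.502^2 × 0.498^1 = 0.376494
P(M+4) = 3 × 0.502^1 × 0.498^2 = 0.373494
P(M+6) = 0.498^3 = 0.123506
The M+2 peak is largest (0.376494); scaling to 100 gives 33.6 : 100.0 : 99.2 : 32.8.

33.6 : 100.0 : 99.2 : 32.8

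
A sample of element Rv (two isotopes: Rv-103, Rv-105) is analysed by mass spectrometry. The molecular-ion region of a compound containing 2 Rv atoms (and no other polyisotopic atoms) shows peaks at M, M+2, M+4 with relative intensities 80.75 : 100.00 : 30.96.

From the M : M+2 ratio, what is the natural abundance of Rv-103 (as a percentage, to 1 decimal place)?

61.8%

Write p for the Rv-103 fraction. I(M+2)/I(M) = [C(2,1)·p^1·(1−p)] / p^2 = 2·(1−p)/p = 100.00/80.75 = 1.2384
(1−p)/p = 1.2384/2 = 0.6192  ⇒  p = 1/(1 + 0.6192) = 0.6176
Rv-103: 61.8%, Rv-105: 38.2%.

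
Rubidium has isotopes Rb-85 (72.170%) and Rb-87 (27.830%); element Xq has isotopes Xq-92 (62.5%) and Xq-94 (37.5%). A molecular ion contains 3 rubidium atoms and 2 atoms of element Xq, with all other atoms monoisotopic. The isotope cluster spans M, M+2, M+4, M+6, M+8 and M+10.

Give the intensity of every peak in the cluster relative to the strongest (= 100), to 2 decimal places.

42.43 : 100.00 : 93.10 : 42.82 : 9.73 : 0.88

Rubidium pattern (n=3): 0.37589809 : 0.43485841 : 0.16768892 : 0.02155458
Element Xq pattern (n=2): 0.390625 : 0.46875 : 0.140625
Convolve the two distributions (both contribute in 2-u steps):
  M: 0.37589809×0.390625 = 0.146835
  M+2: 0.37589809×0.46875 + 0.43485841×0.390625 = 0.346069
  M+4: 0.37589809×0.140625 + 0.43485841×0.46875 + 0.16768892×0.390625 = 0.322204
  M+6: 0.43485841×0.140625 + 0.16768892×0.46875 + 0.02155458×0.390625 = 0.148176
  M+8: 0.16768892×0.140625 + 0.02155458×0.46875 = 0.033685
  M+10: 0.02155458×0.140625 = 0.003031
Scale to base peak (0.346069) = 100: 42.43 : 100.00 : 93.10 : 42.82 : 9.73 : 0.88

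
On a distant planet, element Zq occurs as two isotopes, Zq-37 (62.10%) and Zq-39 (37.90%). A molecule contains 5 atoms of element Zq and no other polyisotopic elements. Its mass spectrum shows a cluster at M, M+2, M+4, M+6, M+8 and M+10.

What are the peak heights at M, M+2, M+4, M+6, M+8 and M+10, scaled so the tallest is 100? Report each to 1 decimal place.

The 5 Zq atoms are independent, so intensities follow the terms of (0.6210 + 0.3790)^5.
P(M) = 0.6210^5 = 0.092354
P(M+2) = 5 × 0.6210^4 × 0.3790^1 = 0.281822
P(M+4) = 10 × 0.6210^3 × 0.3790^2 = 0.343996
P(M+6) = 10 × 0.6210^2 × 0.3790^3 = 0.209943
P(M+8) = 5 × 0.6210^1 × 0.3790^4 = 0.064065
P(M+10) = 0.3790^5 = 0.007820
The M+4 peak is largest (0.343996); scaling to 100 gives 26.8 : 81.9 : 100.0 : 61.0 : 18.6 : 2.3.

26.8 : 81.9 : 100.0 : 61.0 : 18.6 : 2.3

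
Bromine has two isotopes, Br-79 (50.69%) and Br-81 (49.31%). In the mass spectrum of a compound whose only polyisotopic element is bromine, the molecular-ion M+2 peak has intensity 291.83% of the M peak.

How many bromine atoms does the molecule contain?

With n Br atoms, P(M+2)/P(M) = C(n,1)·p^(n−1)q / p^n = n·q/p = n · 0.4931/0.5069.
n = 2.9183 × 0.5069/0.4931 = 3.00 ≈ 3

3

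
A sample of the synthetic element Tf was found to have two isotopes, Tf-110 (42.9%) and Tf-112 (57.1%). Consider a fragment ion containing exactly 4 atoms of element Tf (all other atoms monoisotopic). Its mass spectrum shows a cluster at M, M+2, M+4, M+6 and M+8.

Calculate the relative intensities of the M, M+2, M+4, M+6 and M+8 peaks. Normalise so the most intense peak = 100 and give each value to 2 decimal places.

9.41 : 50.09 : 100.00 : 88.73 : 29.53

Expanding (0.429 + 0.571)^4:
P(M) = 0.429^4 = 0.033871
P(M+2) = 4 × 0.429^3 × 0.571^1 = 0.180330
P(M+4) = 6 × 0.429^2 × 0.571^2 = 0.360029
P(M+6) = 4 × 0.429^1 × 0.571^3 = 0.319467
P(M+8) = 0.571^4 = 0.106303
The M+4 peak is largest (0.360029); scaling to 100 gives 9.41 : 50.09 : 100.00 : 88.73 : 29.53.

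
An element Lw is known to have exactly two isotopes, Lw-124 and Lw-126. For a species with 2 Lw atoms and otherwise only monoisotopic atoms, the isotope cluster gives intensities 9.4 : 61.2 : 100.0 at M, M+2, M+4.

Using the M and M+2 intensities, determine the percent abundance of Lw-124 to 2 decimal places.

Let p = fractional abundance of Lw-124. I(M+2)/I(M) = [C(2,1)·p^1·(1−p)] / p^2 = 2·(1−p)/p = 61.2/9.4 = 6.5106
(1−p)/p = 6.5106/2 = 3.2553  ⇒  p = 1/(1 + 3.2553) = 0.2350
Lw-124: 23.50%, Lw-126: 76.50%.

23.50%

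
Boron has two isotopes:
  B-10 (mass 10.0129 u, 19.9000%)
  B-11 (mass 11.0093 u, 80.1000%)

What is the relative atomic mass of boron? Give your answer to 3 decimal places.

Weight each isotope mass by its fractional abundance: 0.199000 × 10.0129 + 0.801000 × 11.0093
= 1.99257 + 8.81845 = 10.81102 u

10.811 u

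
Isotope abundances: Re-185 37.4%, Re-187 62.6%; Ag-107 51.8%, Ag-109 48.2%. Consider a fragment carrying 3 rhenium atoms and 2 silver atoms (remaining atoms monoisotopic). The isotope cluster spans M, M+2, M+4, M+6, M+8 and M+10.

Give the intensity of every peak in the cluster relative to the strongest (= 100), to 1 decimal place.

Rhenium pattern (n=3): 0.05231362 : 0.26268713 : 0.43968487 : 0.24531438
Silver pattern (n=2): 0.268324 : 0.499352 : 0.232324
Convolve the two distributions (both contribute in 2-u steps):
  M: 0.05231362×0.268324 = 0.014037
  M+2: 0.05231362×0.499352 + 0.26268713×0.268324 = 0.096608
  M+4: 0.05231362×0.232324 + 0.26268713×0.499352 + 0.43968487×0.268324 = 0.261305
  M+6: 0.26268713×0.232324 + 0.43968487×0.499352 + 0.24531438×0.268324 = 0.346410
  M+8: 0.43968487×0.232324 + 0.24531438×0.499352 = 0.224648
  M+10: 0.24531438×0.232324 = 0.056992
Scale to base peak (0.346410) = 100: 4.1 : 27.9 : 75.4 : 100.0 : 64.9 : 16.5

4.1 : 27.9 : 75.4 : 100.0 : 64.9 : 16.5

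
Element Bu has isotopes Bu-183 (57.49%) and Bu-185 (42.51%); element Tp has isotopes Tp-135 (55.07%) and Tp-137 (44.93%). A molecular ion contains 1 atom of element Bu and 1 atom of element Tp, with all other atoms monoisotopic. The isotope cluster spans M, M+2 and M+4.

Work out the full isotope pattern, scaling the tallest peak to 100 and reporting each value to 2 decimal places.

64.30 : 100.00 : 38.79

Element Bu pattern (n=1): 0.5749 : 0.4251
Element Tp pattern (n=1): 0.5507 : 0.4493
Convolve the two distributions (both contribute in 2-u steps):
  M: 0.5749×0.5507 = 0.316597
  M+2: 0.5749×0.4493 + 0.4251×0.5507 = 0.492405
  M+4: 0.4251×0.4493 = 0.190997
Scale to base peak (0.492405) = 100: 64.30 : 100.00 : 38.79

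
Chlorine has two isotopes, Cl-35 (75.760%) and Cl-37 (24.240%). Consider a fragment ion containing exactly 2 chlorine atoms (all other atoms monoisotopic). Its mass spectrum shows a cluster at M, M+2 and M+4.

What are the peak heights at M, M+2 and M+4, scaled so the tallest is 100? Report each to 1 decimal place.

The 2 Cl atoms are independent, so intensities follow the terms of (0.75760 + 0.24240)^2.
P(M) = 0.75760^2 = 0.573958
P(M+2) = 2 × 0.75760^1 × 0.24240^1 = 0.367284
P(M+4) = 0.24240^2 = 0.058758
The M peak is largest (0.573958); scaling to 100 gives 100.0 : 64.0 : 10.2.

100.0 : 64.0 : 10.2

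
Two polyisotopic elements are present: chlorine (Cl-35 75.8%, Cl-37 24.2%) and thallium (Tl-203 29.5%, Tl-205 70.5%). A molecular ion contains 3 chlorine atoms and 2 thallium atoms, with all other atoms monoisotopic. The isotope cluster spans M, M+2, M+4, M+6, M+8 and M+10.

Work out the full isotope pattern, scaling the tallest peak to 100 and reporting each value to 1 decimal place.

9.4 : 54.2 : 100.0 : 65.7 : 18.0 : 1.8

Chlorine pattern (n=3): 0.43551951 : 0.41713346 : 0.13317454 : 0.01417249
Thallium pattern (n=2): 0.087025 : 0.41595 : 0.497025
Convolve the two distributions (both contribute in 2-u steps):
  M: 0.43551951×0.087025 = 0.037901
  M+2: 0.43551951×0.41595 + 0.41713346×0.087025 = 0.217455
  M+4: 0.43551951×0.497025 + 0.41713346×0.41595 + 0.13317454×0.087025 = 0.401560
  M+6: 0.41713346×0.497025 + 0.13317454×0.41595 + 0.01417249×0.087025 = 0.263953
  M+8: 0.13317454×0.497025 + 0.01417249×0.41595 = 0.072086
  M+10: 0.01417249×0.497025 = 0.007044
Scale to base peak (0.401560) = 100: 9.4 : 54.2 : 100.0 : 65.7 : 18.0 : 1.8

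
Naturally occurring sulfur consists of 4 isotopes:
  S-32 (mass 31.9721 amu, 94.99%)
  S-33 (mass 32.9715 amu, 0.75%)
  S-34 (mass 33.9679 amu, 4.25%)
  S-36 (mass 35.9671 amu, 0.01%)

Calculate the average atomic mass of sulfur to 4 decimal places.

32.0648 amu

Ar = Σ fᵢ·mᵢ = 0.9499 × 31.9721 + 0.0075 × 32.9715 + 0.0425 × 33.9679 + 0.0001 × 35.9671
= 30.37030 + 0.24729 + 1.44364 + 0.00360 = 32.06483 amu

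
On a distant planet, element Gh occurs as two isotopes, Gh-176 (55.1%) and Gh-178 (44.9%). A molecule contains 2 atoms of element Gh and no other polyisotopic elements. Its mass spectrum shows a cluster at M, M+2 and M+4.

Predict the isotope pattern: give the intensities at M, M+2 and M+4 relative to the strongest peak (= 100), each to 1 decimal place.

Expanding (0.551 + 0.449)^2:
P(M) = 0.551^2 = 0.303601
P(M+2) = 2 × 0.551^1 × 0.449^1 = 0.494798
P(M+4) = 0.449^2 = 0.201601
The M+2 peak is largest (0.494798); scaling to 100 gives 61.4 : 100.0 : 40.7.

61.4 : 100.0 : 40.7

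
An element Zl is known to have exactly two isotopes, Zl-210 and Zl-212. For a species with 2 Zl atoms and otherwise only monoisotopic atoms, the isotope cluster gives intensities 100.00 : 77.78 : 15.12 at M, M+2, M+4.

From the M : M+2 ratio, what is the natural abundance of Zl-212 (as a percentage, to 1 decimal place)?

28.0%

Write p for the Zl-210 fraction. I(M+2)/I(M) = [C(2,1)·p^1·(1−p)] / p^2 = 2·(1−p)/p = 77.78/100.00 = 0.7778
(1−p)/p = 0.7778/2 = 0.3889  ⇒  p = 1/(1 + 0.3889) = 0.7200
Zl-210: 72.0%, Zl-212: 28.0%.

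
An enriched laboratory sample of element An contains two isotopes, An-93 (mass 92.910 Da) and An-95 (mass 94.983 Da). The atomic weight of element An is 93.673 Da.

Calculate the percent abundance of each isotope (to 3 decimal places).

With x = fraction of An-93 (so An-95 is 1 − x):
92.910·x + 94.983·(1 − x) = 93.673
(92.910 − 94.983)·x = 93.673 − 94.983
x = -1.310 / -2.073 = 0.63193 → 63.193% An-93, 36.807% An-95.

An-93: 63.193%, An-95: 36.807%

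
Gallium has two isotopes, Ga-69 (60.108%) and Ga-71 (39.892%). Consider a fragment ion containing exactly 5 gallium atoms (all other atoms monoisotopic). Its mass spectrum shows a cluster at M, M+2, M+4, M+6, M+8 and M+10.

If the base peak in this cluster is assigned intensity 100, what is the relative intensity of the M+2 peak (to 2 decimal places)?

Binomial terms of (0.60108 + 0.39892)^5: M 0.0785, M+2 0.2604, M+4 0.3456, M+6 0.2294, M+8 0.0761, M+10 0.0101 → M+4 is the base peak.
P(M+4) = C(5,2) × 0.60108^3 × 0.39892^2 = 10 × 0.2171685 × 0.15913717 = 0.345596 (base)
P(M+2) = C(5,1) × 0.60108^4 × 0.39892^1 = 5 × 0.13053564 × 0.39892 = 0.260366
Relative intensity = 0.260366 / 0.345596 × 100 = 75.34

75.34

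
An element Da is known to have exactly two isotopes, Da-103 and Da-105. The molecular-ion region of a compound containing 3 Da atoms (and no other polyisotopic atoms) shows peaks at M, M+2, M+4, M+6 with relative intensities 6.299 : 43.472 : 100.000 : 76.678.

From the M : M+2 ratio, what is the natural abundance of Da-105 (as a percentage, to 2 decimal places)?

If p is the fraction of Da that is Da-103, then I(M+2)/I(M) = [C(3,1)·p^2·(1−p)] / p^3 = 3·(1−p)/p = 43.472/6.299 = 6.9014
(1−p)/p = 6.9014/3 = 2.3005  ⇒  p = 1/(1 + 2.3005) = 0.3030
Da-103: 30.30%, Da-105: 69.70%.

69.70%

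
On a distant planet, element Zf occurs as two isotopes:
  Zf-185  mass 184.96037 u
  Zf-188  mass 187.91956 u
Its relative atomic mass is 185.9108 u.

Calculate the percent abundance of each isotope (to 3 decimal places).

Writing the weighted mean with unknown fraction x of Zf-185:
184.96037·x + 187.91956·(1 − x) = 185.9108
(184.96037 − 187.91956)·x = 185.9108 − 187.91956
x = -2.00876 / -2.95919 = 0.67882 → 67.882% Zf-185, 32.118% Zf-188.

Zf-185: 67.882%, Zf-188: 32.118%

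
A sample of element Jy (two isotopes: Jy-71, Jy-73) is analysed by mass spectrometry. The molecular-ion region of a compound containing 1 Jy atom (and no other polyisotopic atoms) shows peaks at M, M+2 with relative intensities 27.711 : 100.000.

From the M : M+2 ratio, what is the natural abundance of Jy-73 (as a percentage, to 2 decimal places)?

78.30%

Write p for the Jy-71 fraction. I(M+2)/I(M) = [C(1,1)·p^0·(1−p)] / p^1 = 1·(1−p)/p = 100.000/27.711 = 3.6087
(1−p)/p = 3.6087/1 = 3.6087  ⇒  p = 1/(1 + 3.6087) = 0.2170
Jy-71: 21.70%, Jy-73: 78.30%.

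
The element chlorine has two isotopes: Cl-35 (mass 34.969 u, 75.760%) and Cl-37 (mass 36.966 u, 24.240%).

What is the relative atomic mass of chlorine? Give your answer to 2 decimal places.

35.45 u

The abundance-weighted mean is 0.75760 × 34.969 + 0.24240 × 36.966
= 26.4925 + 8.9606 = 35.4531 u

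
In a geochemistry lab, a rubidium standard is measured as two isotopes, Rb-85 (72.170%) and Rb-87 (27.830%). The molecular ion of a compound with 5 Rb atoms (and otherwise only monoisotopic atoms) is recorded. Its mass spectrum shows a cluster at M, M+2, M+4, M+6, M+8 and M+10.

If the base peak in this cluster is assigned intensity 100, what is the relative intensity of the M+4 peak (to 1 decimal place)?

Term probabilities: M 0.1958, M+2 0.3775, M+4 0.2911, M+6 0.1123, M+8 0.0216, M+10 0.0017. Base peak = M+2.
P(M+2) = C(5,1) × 0.72170^4 × 0.27830^1 = 5 × 0.27128565 × 0.2783 = 0.377494 (base)
P(M+4) = C(5,2) × 0.72170^3 × 0.27830^2 = 10 × 0.37589809 × 0.07745089 = 0.291136
Relative intensity = 0.291136 / 0.377494 × 100 = 77.1

77.1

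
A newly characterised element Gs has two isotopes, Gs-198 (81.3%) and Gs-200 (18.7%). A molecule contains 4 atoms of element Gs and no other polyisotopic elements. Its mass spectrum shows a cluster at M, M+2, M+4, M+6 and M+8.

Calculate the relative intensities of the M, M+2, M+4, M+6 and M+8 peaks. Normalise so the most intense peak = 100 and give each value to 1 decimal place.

The 4 Gs atoms are independent, so intensities follow the terms of (0.813 + 0.187)^4.
P(M) = 0.813^4 = 0.436880
P(M+2) = 4 × 0.813^3 × 0.187^1 = 0.401951
P(M+4) = 6 × 0.813^2 × 0.187^2 = 0.138681
P(M+6) = 4 × 0.813^1 × 0.187^3 = 0.021265
P(M+8) = 0.187^4 = 0.001223
The M peak is largest (0.436880); scaling to 100 gives 100.0 : 92.0 : 31.7 : 4.9 : 0.3.

100.0 : 92.0 : 31.7 : 4.9 : 0.3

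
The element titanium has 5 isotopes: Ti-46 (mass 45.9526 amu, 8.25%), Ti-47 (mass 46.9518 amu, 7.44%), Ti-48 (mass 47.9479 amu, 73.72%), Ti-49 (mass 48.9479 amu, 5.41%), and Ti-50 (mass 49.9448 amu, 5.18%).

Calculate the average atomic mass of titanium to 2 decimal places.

Ar = Σ fᵢ·mᵢ = 0.0825 × 45.9526 + 0.0744 × 46.9518 + 0.7372 × 47.9479 + 0.0541 × 48.9479 + 0.0518 × 49.9448
= 3.79109 + 3.49321 + 35.34719 + 2.64808 + 2.58714 = 47.86671 amu

47.87 amu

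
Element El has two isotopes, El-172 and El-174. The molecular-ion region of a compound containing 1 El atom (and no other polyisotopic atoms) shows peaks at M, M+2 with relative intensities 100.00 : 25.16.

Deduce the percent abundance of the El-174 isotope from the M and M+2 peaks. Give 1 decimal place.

20.1%

Write p for the El-172 fraction. I(M+2)/I(M) = [C(1,1)·p^0·(1−p)] / p^1 = 1·(1−p)/p = 25.16/100.00 = 0.2516
(1−p)/p = 0.2516/1 = 0.2516  ⇒  p = 1/(1 + 0.2516) = 0.7990
El-172: 79.9%, El-174: 20.1%.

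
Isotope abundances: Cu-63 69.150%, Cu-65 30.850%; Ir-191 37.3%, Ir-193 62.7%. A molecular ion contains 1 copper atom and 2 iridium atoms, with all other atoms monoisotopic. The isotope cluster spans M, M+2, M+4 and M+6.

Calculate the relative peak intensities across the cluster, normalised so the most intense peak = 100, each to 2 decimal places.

Copper pattern (n=1): 0.6915 : 0.3085
Iridium pattern (n=2): 0.139129 : 0.467742 : 0.393129
Convolve the two distributions (both contribute in 2-u steps):
  M: 0.6915×0.139129 = 0.096208
  M+2: 0.6915×0.467742 + 0.3085×0.139129 = 0.366365
  M+4: 0.6915×0.393129 + 0.3085×0.467742 = 0.416147
  M+6: 0.3085×0.393129 = 0.121280
Scale to base peak (0.416147) = 100: 23.12 : 88.04 : 100.00 : 29.14

23.12 : 88.04 : 100.00 : 29.14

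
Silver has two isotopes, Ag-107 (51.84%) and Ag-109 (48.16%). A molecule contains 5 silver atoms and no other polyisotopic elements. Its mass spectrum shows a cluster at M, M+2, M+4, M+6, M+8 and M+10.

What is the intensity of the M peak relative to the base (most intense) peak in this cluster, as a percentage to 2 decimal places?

(0.5184 + 0.4816)^5 gives M 0.0374, M+2 0.1739, M+4 0.3231, M+6 0.3002, M+8 0.1394, M+10 0.0259; the largest is M+4.
P(M+4) = C(5,2) × 0.5184^3 × 0.4816^2 = 10 × 0.13931407 × 0.23193856 = 0.323123 (base)
P(M) = C(5,0) × 0.5184^5 × 0.4816^0 = 1 × 0.03743906 × 1.0000 = 0.037439
Relative intensity = 0.037439 / 0.323123 × 100 = 11.59

11.59%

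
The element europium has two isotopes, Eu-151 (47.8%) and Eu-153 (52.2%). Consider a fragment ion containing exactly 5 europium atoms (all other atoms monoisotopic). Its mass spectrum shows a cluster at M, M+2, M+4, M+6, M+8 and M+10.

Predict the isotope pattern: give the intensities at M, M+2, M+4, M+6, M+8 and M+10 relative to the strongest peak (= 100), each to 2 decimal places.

7.68 : 41.93 : 91.57 : 100.00 : 54.60 : 11.93

Expanding (0.478 + 0.522)^5:
P(M) = 0.478^5 = 0.024954
P(M+2) = 5 × 0.478^4 × 0.522^1 = 0.136255
P(M+4) = 10 × 0.478^3 × 0.522^2 = 0.297594
P(M+6) = 10 × 0.478^2 × 0.522^3 = 0.324988
P(M+8) = 5 × 0.478^1 × 0.522^4 = 0.177452
P(M+10) = 0.522^5 = 0.038757
The M+6 peak is largest (0.324988); scaling to 100 gives 7.68 : 41.93 : 91.57 : 100.00 : 54.60 : 11.93.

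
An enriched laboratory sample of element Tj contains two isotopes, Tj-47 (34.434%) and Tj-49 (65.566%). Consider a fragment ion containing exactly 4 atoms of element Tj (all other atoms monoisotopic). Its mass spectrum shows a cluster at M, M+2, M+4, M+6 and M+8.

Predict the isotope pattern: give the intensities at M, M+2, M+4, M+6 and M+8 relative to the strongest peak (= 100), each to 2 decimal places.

3.62 : 27.58 : 78.78 : 100.00 : 47.60

Expanding (0.34434 + 0.65566)^4:
P(M) = 0.34434^4 = 0.014059
P(M+2) = 4 × 0.34434^3 × 0.65566^1 = 0.107078
P(M+4) = 6 × 0.34434^2 × 0.65566^2 = 0.305832
P(M+6) = 4 × 0.34434^1 × 0.65566^3 = 0.388225
P(M+8) = 0.65566^4 = 0.184805
The M+6 peak is largest (0.388225); scaling to 100 gives 3.62 : 27.58 : 78.78 : 100.00 : 47.60.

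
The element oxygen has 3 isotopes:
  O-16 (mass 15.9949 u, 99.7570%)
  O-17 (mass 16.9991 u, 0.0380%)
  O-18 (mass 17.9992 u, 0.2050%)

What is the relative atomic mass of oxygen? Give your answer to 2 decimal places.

16.00 u

Average mass = Σ (abundance × isotope mass) = 0.997570 × 15.9949 + 0.000380 × 16.9991 + 0.002050 × 17.9992
= 15.95603 + 0.00646 + 0.03690 = 15.99939 u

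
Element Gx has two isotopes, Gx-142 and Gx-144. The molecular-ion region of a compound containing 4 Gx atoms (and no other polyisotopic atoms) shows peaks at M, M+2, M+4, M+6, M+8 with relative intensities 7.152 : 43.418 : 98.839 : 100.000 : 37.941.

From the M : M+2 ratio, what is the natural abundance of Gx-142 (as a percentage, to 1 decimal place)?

Let p = fractional abundance of Gx-142. I(M+2)/I(M) = [C(4,1)·p^3·(1−p)] / p^4 = 4·(1−p)/p = 43.418/7.152 = 6.0707
(1−p)/p = 6.0707/4 = 1.5177  ⇒  p = 1/(1 + 1.5177) = 0.3972
Gx-142: 39.7%, Gx-144: 60.3%.

39.7%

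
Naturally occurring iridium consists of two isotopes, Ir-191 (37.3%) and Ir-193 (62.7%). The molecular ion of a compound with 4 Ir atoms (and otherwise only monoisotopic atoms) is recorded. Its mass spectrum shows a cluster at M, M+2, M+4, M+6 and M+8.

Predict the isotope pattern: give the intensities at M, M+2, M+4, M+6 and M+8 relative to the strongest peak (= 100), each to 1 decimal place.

Each Ir atom is independently Ir-191 (p = 0.373) or Ir-193 (q = 0.627); the cluster is the binomial expansion (p + q)^4.
P(M) = 0.373^4 = 0.019357
P(M+2) = 4 × 0.373^3 × 0.627^1 = 0.130153
P(M+4) = 6 × 0.373^2 × 0.627^2 = 0.328174
P(M+6) = 4 × 0.373^1 × 0.627^3 = 0.367766
P(M+8) = 0.627^4 = 0.154550
The M+6 peak is largest (0.367766); scaling to 100 gives 5.3 : 35.4 : 89.2 : 100.0 : 42.0.

5.3 : 35.4 : 89.2 : 100.0 : 42.0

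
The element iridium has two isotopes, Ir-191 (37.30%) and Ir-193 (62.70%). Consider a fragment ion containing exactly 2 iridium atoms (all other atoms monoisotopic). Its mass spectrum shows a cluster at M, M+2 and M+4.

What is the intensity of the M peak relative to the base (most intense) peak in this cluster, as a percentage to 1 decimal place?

Binomial terms of (0.3730 + 0.6270)^2: M 0.1391, M+2 0.4677, M+4 0.3931 → M+2 is the base peak.
P(M+2) = C(2,1) × 0.3730^1 × 0.6270^1 = 2 × 0.3730 × 0.6270 = 0.467742 (base)
P(M) = C(2,0) × 0.3730^2 × 0.6270^0 = 1 × 0.139129 × 1.0000 = 0.139129
Relative intensity = 0.139129 / 0.467742 × 100 = 29.7

29.7%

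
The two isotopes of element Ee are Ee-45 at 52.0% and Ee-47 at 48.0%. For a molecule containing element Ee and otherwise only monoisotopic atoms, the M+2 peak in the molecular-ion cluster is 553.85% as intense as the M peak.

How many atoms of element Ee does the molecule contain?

The M+2/M ratio from n Ee atoms is n · q/p = n · 0.480/0.520.
n = 5.5385 × 0.520/0.480 = 6.00 ≈ 6

6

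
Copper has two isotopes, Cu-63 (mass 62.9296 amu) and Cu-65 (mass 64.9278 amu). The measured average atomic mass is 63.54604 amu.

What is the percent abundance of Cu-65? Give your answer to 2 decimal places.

Writing the weighted mean with unknown fraction x of Cu-63:
62.9296·x + 64.9278·(1 − x) = 63.54604
(62.9296 − 64.9278)·x = 63.54604 − 64.9278
x = -1.38176 / -1.9982 = 0.69150 → 69.15% Cu-63, 30.85% Cu-65.

30.85%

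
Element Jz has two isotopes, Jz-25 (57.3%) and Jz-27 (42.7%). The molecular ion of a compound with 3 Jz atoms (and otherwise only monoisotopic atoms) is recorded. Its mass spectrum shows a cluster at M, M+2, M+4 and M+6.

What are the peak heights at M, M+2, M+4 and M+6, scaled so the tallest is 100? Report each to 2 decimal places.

Each Jz atom is independently Jz-25 (p = 0.573) or Jz-27 (q = 0.427); the cluster is the binomial expansion (p + q)^3.
P(M) = 0.573^3 = 0.188133
P(M+2) = 3 × 0.573^2 × 0.427^1 = 0.420589
P(M+4) = 3 × 0.573^1 × 0.427^2 = 0.313424
P(M+6) = 0.427^3 = 0.077854
The M+2 peak is largest (0.420589); scaling to 100 gives 44.73 : 100.00 : 74.52 : 18.51.

44.73 : 100.00 : 74.52 : 18.51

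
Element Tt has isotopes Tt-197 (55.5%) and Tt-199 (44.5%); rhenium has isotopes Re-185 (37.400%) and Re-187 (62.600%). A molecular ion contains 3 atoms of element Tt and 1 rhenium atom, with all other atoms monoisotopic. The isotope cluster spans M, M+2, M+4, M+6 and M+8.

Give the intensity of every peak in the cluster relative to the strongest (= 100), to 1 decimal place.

16.8 : 68.5 : 100.0 : 62.9 : 14.5

Element Tt pattern (n=3): 0.17095388 : 0.41121338 : 0.32971162 : 0.08812112
Rhenium pattern (n=1): 0.3740 : 0.6260
Convolve the two distributions (both contribute in 2-u steps):
  M: 0.17095388×0.3740 = 0.063937
  M+2: 0.17095388×0.6260 + 0.41121338×0.3740 = 0.260811
  M+4: 0.41121338×0.6260 + 0.32971162×0.3740 = 0.380732
  M+6: 0.32971162×0.6260 + 0.08812112×0.3740 = 0.239357
  M+8: 0.08812112×0.6260 = 0.055164
Scale to base peak (0.380732) = 100: 16.8 : 68.5 : 100.0 : 62.9 : 14.5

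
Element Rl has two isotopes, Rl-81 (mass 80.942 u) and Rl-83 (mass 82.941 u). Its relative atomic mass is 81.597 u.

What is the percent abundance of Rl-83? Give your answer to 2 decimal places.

With x = fraction of Rl-81 (so Rl-83 is 1 − x):
80.942·x + 82.941·(1 − x) = 81.597
(80.942 − 82.941)·x = 81.597 − 82.941
x = -1.344 / -1.999 = 0.67234 → 67.23% Rl-81, 32.77% Rl-83.

32.77%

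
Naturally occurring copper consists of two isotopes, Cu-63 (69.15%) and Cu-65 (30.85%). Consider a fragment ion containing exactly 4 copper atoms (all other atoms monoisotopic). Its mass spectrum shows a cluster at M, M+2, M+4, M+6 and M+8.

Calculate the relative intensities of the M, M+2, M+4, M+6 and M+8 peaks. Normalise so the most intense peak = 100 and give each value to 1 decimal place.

Each Cu atom is independently Cu-63 (p = 0.6915) or Cu-65 (q = 0.3085); the cluster is the binomial expansion (p + q)^4.
P(M) = 0.6915^4 = 0.228649
P(M+2) = 4 × 0.6915^3 × 0.3085^1 = 0.408030
P(M+4) = 6 × 0.6915^2 × 0.3085^2 = 0.273052
P(M+6) = 4 × 0.6915^1 × 0.3085^3 = 0.081212
P(M+8) = 0.3085^4 = 0.009058
The M+2 peak is largest (0.408030); scaling to 100 gives 56.0 : 100.0 : 66.9 : 19.9 : 2.2.

56.0 : 100.0 : 66.9 : 19.9 : 2.2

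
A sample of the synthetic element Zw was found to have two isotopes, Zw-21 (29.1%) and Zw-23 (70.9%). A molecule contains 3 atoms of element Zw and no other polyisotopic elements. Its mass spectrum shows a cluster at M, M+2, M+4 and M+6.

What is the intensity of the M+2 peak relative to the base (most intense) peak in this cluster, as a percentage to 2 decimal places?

Term probabilities: M 0.0246, M+2 0.1801, M+4 0.4388, M+6 0.3564. Base peak = M+4.
P(M+4) = C(3,2) × 0.291^1 × 0.709^2 = 3 × 0.2910 × 0.502681 = 0.438841 (base)
P(M+2) = C(3,1) × 0.291^2 × 0.709^1 = 3 × 0.084681 × 0.7090 = 0.180116
Relative intensity = 0.180116 / 0.438841 × 100 = 41.04

41.04%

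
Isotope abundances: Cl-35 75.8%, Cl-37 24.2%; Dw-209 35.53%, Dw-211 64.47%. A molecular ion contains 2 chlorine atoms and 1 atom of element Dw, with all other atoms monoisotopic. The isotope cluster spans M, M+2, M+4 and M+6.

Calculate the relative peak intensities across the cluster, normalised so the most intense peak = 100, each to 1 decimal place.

40.8 : 100.0 : 51.4 : 7.5

Chlorine pattern (n=2): 0.574564 : 0.366872 : 0.058564
Element Dw pattern (n=1): 0.3553 : 0.6447
Convolve the two distributions (both contribute in 2-u steps):
  M: 0.574564×0.3553 = 0.204143
  M+2: 0.574564×0.6447 + 0.366872×0.3553 = 0.500771
  M+4: 0.366872×0.6447 + 0.058564×0.3553 = 0.257330
  M+6: 0.058564×0.6447 = 0.037756
Scale to base peak (0.500771) = 100: 40.8 : 100.0 : 51.4 : 7.5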